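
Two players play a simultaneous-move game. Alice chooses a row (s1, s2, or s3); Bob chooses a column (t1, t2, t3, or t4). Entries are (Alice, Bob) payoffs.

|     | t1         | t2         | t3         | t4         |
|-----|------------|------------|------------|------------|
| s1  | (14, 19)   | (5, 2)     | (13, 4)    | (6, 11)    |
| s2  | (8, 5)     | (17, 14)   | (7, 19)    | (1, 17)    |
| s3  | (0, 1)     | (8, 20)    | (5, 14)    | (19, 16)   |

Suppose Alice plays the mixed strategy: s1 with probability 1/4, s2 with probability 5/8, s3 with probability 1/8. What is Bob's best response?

Compute Bob's expected payoff from each pure strategy against the given mix.
t1: (1/4)·19 + (5/8)·5 + (1/8)·1 = 8
t2: (1/4)·2 + (5/8)·14 + (1/8)·20 = 47/4
t3: (1/4)·4 + (5/8)·19 + (1/8)·14 = 117/8
t4: (1/4)·11 + (5/8)·17 + (1/8)·16 = 123/8
Highest expected payoff is 123/8, from t4.

t4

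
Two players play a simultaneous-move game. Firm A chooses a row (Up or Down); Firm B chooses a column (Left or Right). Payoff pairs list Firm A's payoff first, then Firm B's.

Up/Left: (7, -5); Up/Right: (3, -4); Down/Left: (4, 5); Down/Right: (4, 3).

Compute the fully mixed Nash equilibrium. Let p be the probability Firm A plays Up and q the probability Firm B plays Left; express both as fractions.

In a mixed NE each player is indifferent between their pure strategies, so the opponent's mix sets the indifference.
Firm B indifferent between Left and Right: p·(-5) + (1−p)·5 = p·(-4) + (1−p)·3 ⟹ 5 + (-10)p = 3 + (-7)p ⟹ p = 2/3.
Firm A indifferent between Up and Down: q·7 + (1−q)·3 = q·4 + (1−q)·4 ⟹ 3 + 4q = 4 + 0q ⟹ q = 1/4.

p = 2/3, q = 1/4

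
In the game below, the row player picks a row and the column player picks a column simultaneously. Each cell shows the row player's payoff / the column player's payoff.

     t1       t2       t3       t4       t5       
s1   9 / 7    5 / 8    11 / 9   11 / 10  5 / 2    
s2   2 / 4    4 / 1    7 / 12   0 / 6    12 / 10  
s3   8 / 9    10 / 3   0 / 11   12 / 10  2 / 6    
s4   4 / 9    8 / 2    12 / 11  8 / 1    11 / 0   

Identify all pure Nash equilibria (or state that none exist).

A profile is a Nash equilibrium when each player is best-responding to the other.
The row player's best responses — vs t1: s1 (payoff 9); vs t2: s3 (payoff 10); vs t3: s4 (payoff 12); vs t4: s3 (payoff 12); vs t5: s2 (payoff 12).
The column player's best responses — vs s1: t4 (payoff 10); vs s2: t3 (payoff 12); vs s3: t3 (payoff 11); vs s4: t3 (payoff 11).
The only mutual best response is (s4, t3); neither player gains by switching there.

(s4, t3)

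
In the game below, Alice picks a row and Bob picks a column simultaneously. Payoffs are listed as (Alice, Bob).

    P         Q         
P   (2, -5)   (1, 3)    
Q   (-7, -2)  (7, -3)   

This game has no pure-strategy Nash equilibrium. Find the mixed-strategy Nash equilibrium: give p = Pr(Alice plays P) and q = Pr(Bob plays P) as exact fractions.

p = 1/9, q = 2/5

In a mixed NE each player is indifferent between their pure strategies, so the opponent's mix sets the indifference.
Bob indifferent between P and Q: p·(-5) + (1−p)·(-2) = p·3 + (1−p)·(-3) ⟹ (-2) + (-3)p = (-3) + 6p ⟹ p = 1/9.
Alice indifferent between P and Q: q·2 + (1−q)·1 = q·(-7) + (1−q)·7 ⟹ 1 + 1q = 7 + (-14)q ⟹ q = 2/5.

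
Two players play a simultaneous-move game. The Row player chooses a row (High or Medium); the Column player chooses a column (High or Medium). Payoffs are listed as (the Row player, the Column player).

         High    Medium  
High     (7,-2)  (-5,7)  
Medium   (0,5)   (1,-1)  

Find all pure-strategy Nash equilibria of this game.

None

Find each player's best response to every opponent strategy; NE are the intersections.
The Row player's best responses — vs High: High (payoff 7); vs Medium: Medium (payoff 1).
The Column player's best responses — vs High: Medium (payoff 7); vs Medium: High (payoff 5).
No cell has both players best-responding. For instance, the Row player's best reply to High is High, but against High the Column player prefers Medium over High.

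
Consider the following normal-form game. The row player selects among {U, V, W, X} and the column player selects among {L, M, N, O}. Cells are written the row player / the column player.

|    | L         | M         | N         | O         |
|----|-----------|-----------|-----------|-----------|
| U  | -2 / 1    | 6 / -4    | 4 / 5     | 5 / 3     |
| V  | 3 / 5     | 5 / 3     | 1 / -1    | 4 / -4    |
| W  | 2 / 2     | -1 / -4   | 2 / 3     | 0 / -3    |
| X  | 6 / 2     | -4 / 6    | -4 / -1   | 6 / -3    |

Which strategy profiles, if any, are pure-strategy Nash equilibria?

Check mutual best responses: a cell is a NE iff neither player can gain by unilaterally deviating.
The row player's best responses — vs L: X (payoff 6); vs M: U (payoff 6); vs N: U (payoff 4); vs O: X (payoff 6).
The column player's best responses — vs U: N (payoff 5); vs V: L (payoff 5); vs W: N (payoff 3); vs X: M (payoff 6).
The only mutual best response is (U, N); neither player gains by switching there.

(U, N)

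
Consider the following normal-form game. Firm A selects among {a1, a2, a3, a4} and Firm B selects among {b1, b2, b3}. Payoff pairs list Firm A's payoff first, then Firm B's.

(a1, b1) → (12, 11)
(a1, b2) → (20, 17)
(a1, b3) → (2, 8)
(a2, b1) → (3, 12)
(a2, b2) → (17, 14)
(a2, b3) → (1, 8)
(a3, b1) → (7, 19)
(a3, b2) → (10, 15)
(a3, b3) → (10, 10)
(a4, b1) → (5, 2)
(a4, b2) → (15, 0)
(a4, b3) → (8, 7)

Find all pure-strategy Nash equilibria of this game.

Find each player's best response to every opponent strategy; NE are the intersections.
Firm A's best responses — vs b1: a1 (payoff 12); vs b2: a1 (payoff 20); vs b3: a3 (payoff 10).
Firm B's best responses — vs a1: b2 (payoff 17); vs a2: b2 (payoff 14); vs a3: b1 (payoff 19); vs a4: b3 (payoff 7).
The only mutual best response is (a1, b2); neither player gains by switching there.

(a1, b2)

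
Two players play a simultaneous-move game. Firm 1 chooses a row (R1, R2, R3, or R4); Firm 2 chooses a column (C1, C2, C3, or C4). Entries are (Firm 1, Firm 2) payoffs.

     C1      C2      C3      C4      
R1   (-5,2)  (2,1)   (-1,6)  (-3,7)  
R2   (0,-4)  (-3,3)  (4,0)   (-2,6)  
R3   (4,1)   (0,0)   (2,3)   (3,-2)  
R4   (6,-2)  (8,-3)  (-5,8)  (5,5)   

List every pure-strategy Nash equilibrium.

Check mutual best responses: a cell is a NE iff neither player can gain by unilaterally deviating.
Firm 1's best responses — vs C1: R4 (payoff 6); vs C2: R4 (payoff 8); vs C3: R2 (payoff 4); vs C4: R4 (payoff 5).
Firm 2's best responses — vs R1: C4 (payoff 7); vs R2: C4 (payoff 6); vs R3: C3 (payoff 3); vs R4: C3 (payoff 8).
No cell has both players best-responding. For instance, Firm 1's best reply to C1 is R4, but against R4 Firm 2 prefers C3 over C1.

None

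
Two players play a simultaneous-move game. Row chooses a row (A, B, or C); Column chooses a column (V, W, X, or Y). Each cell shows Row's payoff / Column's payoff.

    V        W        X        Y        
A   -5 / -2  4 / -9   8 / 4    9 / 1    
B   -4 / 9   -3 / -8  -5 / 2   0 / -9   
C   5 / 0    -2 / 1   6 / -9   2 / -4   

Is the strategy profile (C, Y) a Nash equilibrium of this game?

No

Holding Column at Y: Row gets 2 from C but could get 9 by switching to A. Row has a profitable deviation.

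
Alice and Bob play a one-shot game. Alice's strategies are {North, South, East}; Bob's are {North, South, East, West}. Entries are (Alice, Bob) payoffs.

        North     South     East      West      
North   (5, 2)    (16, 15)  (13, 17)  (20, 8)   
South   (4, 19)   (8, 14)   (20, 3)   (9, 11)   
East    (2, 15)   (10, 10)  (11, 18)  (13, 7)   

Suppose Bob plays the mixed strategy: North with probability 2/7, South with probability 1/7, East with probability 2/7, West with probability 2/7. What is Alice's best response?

North

Compute Alice's expected payoff from each pure strategy against the given mix.
North: (2/7)·5 + (1/7)·16 + (2/7)·13 + (2/7)·20 = 92/7
South: (2/7)·4 + (1/7)·8 + (2/7)·20 + (2/7)·9 = 74/7
East: (2/7)·2 + (1/7)·10 + (2/7)·11 + (2/7)·13 = 62/7
Highest expected payoff is 92/7, from North.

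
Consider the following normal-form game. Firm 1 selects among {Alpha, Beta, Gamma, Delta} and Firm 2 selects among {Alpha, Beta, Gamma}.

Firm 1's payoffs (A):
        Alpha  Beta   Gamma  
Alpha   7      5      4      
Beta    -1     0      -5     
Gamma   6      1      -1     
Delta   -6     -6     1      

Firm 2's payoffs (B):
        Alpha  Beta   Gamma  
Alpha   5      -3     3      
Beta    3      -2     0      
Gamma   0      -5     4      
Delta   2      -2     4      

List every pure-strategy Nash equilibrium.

(Alpha, Alpha)

Check mutual best responses: a cell is a NE iff neither player can gain by unilaterally deviating.
Firm 1's best responses — vs Alpha: Alpha (payoff 7); vs Beta: Alpha (payoff 5); vs Gamma: Alpha (payoff 4).
Firm 2's best responses — vs Alpha: Alpha (payoff 5); vs Beta: Alpha (payoff 3); vs Gamma: Gamma (payoff 4); vs Delta: Gamma (payoff 4).
The only mutual best response is (Alpha, Alpha); neither player gains by switching there.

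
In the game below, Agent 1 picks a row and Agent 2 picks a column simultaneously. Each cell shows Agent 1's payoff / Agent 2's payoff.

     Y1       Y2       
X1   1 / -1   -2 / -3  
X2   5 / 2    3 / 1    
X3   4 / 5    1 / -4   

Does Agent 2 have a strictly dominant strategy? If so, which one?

A strategy is strictly dominant if it gives Agent 2 a strictly higher payoff than every other strategy, against every choice by the opponent.
Y1 strictly dominates: vs X1: -1 > -3; vs X2: 2 > 1; vs X3: 5 > -4.

Y1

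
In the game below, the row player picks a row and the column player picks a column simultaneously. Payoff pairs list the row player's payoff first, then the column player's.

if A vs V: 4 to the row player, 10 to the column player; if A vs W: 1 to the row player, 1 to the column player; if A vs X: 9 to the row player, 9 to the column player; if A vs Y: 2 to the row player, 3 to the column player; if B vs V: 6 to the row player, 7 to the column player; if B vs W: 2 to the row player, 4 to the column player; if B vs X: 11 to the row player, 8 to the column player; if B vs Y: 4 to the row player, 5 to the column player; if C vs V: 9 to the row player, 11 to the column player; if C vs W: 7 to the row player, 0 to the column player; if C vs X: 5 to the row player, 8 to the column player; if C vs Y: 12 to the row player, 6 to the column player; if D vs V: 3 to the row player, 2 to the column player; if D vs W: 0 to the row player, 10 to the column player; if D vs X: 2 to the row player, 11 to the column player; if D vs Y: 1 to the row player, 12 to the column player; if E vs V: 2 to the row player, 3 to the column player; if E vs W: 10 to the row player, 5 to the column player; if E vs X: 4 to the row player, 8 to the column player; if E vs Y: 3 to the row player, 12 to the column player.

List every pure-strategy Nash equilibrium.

(B, X) and (C, V)

Check mutual best responses: a cell is a NE iff neither player can gain by unilaterally deviating.
The row player's best responses — vs V: C (payoff 9); vs W: E (payoff 10); vs X: B (payoff 11); vs Y: C (payoff 12).
The column player's best responses — vs A: V (payoff 10); vs B: X (payoff 8); vs C: V (payoff 11); vs D: Y (payoff 12); vs E: Y (payoff 12).
Mutual best responses occur at (B, X) and (C, V); at each, neither player gains by switching.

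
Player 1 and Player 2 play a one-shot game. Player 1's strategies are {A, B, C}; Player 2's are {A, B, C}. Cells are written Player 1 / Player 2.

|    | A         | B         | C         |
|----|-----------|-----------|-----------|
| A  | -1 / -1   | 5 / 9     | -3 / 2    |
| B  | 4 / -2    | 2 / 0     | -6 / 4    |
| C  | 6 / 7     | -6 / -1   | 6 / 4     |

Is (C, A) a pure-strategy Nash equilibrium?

Holding Player 2 at A: Player 1 gets 6 from C, versus -1 from A, 4 from B. No profitable deviation for Player 1.
Holding Player 1 at C: Player 2 gets 7 from A, versus -1 from B, 4 from C. No profitable deviation for Player 2 either.

Yes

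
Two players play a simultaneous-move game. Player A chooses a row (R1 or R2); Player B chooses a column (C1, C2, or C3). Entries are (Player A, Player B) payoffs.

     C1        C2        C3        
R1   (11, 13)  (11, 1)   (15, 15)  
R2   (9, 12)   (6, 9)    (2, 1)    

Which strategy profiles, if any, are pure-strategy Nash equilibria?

Find each player's best response to every opponent strategy; NE are the intersections.
Player A's best responses — vs C1: R1 (payoff 11); vs C2: R1 (payoff 11); vs C3: R1 (payoff 15).
Player B's best responses — vs R1: C3 (payoff 15); vs R2: C1 (payoff 12).
The only mutual best response is (R1, C3); neither player gains by switching there.

(R1, C3)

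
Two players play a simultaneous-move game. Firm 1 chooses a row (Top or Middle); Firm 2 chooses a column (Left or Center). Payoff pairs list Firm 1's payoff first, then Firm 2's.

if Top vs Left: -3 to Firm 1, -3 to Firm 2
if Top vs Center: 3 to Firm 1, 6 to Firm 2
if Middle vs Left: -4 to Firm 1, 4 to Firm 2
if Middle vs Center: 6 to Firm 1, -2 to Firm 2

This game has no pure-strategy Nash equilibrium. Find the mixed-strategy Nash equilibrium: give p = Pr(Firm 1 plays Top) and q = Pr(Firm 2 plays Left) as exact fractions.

In a mixed NE each player is indifferent between their pure strategies, so the opponent's mix sets the indifference.
Firm 2 indifferent between Left and Center: p·(-3) + (1−p)·4 = p·6 + (1−p)·(-2) ⟹ 4 + (-7)p = (-2) + 8p ⟹ p = 2/5.
Firm 1 indifferent between Top and Middle: q·(-3) + (1−q)·3 = q·(-4) + (1−q)·6 ⟹ 3 + (-6)q = 6 + (-10)q ⟹ q = 3/4.

p = 2/5, q = 3/4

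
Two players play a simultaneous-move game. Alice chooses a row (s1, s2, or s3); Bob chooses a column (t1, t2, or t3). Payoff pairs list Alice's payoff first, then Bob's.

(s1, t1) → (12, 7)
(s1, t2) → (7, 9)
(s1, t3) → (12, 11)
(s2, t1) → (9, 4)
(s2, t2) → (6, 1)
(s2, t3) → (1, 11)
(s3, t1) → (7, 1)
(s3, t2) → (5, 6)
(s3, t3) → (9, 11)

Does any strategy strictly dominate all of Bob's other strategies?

Check whether one of Bob's strategies beats all alternatives regardless of what the opponent does.
t3 strictly dominates: vs s1: 11 > each of {7, 9}; vs s2: 11 > each of {4, 1}; vs s3: 11 > each of {1, 6}.

t3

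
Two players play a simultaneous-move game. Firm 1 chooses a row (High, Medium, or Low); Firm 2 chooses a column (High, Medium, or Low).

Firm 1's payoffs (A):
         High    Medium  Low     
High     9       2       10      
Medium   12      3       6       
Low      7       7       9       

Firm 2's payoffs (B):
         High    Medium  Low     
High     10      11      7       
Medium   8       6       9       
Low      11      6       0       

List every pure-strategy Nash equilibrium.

Find each player's best response to every opponent strategy; NE are the intersections.
Firm 1's best responses — vs High: Medium (payoff 12); vs Medium: Low (payoff 7); vs Low: High (payoff 10).
Firm 2's best responses — vs High: Medium (payoff 11); vs Medium: Low (payoff 9); vs Low: High (payoff 11).
No cell has both players best-responding. For instance, Firm 1's best reply to High is Medium, but against Medium Firm 2 prefers Low over High.

There is no pure-strategy Nash equilibrium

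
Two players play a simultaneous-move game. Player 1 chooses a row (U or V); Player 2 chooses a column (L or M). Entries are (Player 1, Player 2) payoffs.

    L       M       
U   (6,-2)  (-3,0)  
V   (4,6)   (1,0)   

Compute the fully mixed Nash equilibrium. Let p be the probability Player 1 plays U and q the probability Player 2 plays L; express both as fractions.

p = 3/4, q = 2/3

In a mixed NE each player is indifferent between their pure strategies, so the opponent's mix sets the indifference.
Player 2 indifferent between L and M: p·(-2) + (1−p)·6 = p·0 + (1−p)·0 ⟹ 6 + (-8)p = 0 + 0p ⟹ p = 3/4.
Player 1 indifferent between U and V: q·6 + (1−q)·(-3) = q·4 + (1−q)·1 ⟹ (-3) + 9q = 1 + 3q ⟹ q = 2/3.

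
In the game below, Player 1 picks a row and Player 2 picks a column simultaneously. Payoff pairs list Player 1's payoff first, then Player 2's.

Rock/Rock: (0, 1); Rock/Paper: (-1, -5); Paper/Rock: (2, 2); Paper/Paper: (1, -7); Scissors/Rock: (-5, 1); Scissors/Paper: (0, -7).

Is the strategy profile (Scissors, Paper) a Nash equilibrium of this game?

No

Holding Player 2 at Paper: Player 1 gets 0 from Scissors but could get 1 by switching to Paper. Player 1 has a profitable deviation.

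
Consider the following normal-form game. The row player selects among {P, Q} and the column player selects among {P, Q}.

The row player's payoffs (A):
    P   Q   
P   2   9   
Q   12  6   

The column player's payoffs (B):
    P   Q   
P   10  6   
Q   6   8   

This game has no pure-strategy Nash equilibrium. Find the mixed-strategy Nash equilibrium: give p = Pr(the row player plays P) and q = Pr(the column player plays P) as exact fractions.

In a mixed NE each player is indifferent between their pure strategies, so the opponent's mix sets the indifference.
The column player indifferent between P and Q: p·10 + (1−p)·6 = p·6 + (1−p)·8 ⟹ 6 + 4p = 8 + (-2)p ⟹ p = 1/3.
The row player indifferent between P and Q: q·2 + (1−q)·9 = q·12 + (1−q)·6 ⟹ 9 + (-7)q = 6 + 6q ⟹ q = 3/13.

p = 1/3, q = 3/13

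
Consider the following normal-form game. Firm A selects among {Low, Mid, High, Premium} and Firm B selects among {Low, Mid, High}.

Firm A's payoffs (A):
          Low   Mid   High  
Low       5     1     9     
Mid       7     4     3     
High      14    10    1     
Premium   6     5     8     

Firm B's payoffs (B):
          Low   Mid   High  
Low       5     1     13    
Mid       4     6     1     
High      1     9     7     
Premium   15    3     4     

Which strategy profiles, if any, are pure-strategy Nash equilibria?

(Low, High) and (High, Mid)

Find each player's best response to every opponent strategy; NE are the intersections.
Firm A's best responses — vs Low: High (payoff 14); vs Mid: High (payoff 10); vs High: Low (payoff 9).
Firm B's best responses — vs Low: High (payoff 13); vs Mid: Mid (payoff 6); vs High: Mid (payoff 9); vs Premium: Low (payoff 15).
Mutual best responses occur at (Low, High) and (High, Mid); at each, neither player gains by switching.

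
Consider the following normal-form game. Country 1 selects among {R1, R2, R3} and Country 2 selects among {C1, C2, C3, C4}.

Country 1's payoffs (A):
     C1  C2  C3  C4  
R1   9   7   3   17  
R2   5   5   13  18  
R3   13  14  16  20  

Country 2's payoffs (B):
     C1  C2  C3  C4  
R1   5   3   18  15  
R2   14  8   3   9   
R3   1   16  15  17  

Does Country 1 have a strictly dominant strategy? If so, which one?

R3

A strategy is strictly dominant if it gives Country 1 a strictly higher payoff than every other strategy, against every choice by the opponent.
R3 strictly dominates: vs C1: 13 > each of {9, 5}; vs C2: 14 > each of {7, 5}; vs C3: 16 > each of {3, 13}; vs C4: 20 > each of {17, 18}.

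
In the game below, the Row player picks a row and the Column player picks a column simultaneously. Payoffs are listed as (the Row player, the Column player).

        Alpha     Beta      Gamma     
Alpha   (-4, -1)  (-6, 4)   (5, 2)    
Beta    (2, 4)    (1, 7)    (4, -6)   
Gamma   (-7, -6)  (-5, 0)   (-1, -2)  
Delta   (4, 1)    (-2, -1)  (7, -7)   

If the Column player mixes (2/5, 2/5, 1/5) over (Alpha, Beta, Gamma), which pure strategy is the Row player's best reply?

The Row player's best reply maximizes expected payoff against the mix.
Alpha: (2/5)·(-4) + (2/5)·(-6) + (1/5)·5 = -3
Beta: (2/5)·2 + (2/5)·1 + (1/5)·4 = 2
Gamma: (2/5)·(-7) + (2/5)·(-5) + (1/5)·(-1) = -5
Delta: (2/5)·4 + (2/5)·(-2) + (1/5)·7 = 11/5
Highest expected payoff is 11/5, from Delta.

Delta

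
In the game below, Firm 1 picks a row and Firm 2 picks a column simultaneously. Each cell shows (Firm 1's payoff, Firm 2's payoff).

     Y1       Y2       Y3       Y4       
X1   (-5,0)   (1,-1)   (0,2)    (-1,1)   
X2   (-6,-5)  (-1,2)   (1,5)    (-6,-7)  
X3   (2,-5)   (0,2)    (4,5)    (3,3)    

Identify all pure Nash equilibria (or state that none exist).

(X3, Y3)

Find each player's best response to every opponent strategy; NE are the intersections.
Firm 1's best responses — vs Y1: X3 (payoff 2); vs Y2: X1 (payoff 1); vs Y3: X3 (payoff 4); vs Y4: X3 (payoff 3).
Firm 2's best responses — vs X1: Y3 (payoff 2); vs X2: Y3 (payoff 5); vs X3: Y3 (payoff 5).
The only mutual best response is (X3, Y3); neither player gains by switching there.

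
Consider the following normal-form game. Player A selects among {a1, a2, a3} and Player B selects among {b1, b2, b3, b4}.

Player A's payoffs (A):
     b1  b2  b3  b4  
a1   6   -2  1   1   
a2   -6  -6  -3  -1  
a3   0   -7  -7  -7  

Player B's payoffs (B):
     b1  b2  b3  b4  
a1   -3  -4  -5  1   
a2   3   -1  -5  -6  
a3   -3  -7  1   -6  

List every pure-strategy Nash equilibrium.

Find each player's best response to every opponent strategy; NE are the intersections.
Player A's best responses — vs b1: a1 (payoff 6); vs b2: a1 (payoff -2); vs b3: a1 (payoff 1); vs b4: a1 (payoff 1).
Player B's best responses — vs a1: b4 (payoff 1); vs a2: b1 (payoff 3); vs a3: b3 (payoff 1).
The only mutual best response is (a1, b4); neither player gains by switching there.

(a1, b4)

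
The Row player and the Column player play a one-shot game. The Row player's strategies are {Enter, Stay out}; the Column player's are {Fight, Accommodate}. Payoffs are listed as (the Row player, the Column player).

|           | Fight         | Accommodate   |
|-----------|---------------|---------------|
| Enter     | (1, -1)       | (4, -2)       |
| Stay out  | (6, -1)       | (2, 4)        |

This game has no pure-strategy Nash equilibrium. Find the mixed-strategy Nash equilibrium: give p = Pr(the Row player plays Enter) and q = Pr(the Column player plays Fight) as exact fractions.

p = 5/6, q = 2/7

In a mixed NE each player is indifferent between their pure strategies, so the opponent's mix sets the indifference.
The Column player indifferent between Fight and Accommodate: p·(-1) + (1−p)·(-1) = p·(-2) + (1−p)·4 ⟹ (-1) + 0p = 4 + (-6)p ⟹ p = 5/6.
The Row player indifferent between Enter and Stay out: q·1 + (1−q)·4 = q·6 + (1−q)·2 ⟹ 4 + (-3)q = 2 + 4q ⟹ q = 2/7.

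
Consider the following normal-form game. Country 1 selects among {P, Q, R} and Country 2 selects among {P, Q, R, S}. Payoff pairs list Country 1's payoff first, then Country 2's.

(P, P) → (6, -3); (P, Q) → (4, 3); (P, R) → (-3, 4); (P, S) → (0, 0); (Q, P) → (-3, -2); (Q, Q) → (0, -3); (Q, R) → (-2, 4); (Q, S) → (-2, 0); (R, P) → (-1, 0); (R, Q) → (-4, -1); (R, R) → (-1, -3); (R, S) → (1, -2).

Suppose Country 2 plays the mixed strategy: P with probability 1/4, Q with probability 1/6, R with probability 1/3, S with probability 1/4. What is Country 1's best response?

Compute Country 1's expected payoff from each pure strategy against the given mix.
P: (1/4)·6 + (1/6)·4 + (1/3)·(-3) + (1/4)·0 = 7/6
Q: (1/4)·(-3) + (1/6)·0 + (1/3)·(-2) + (1/4)·(-2) = -23/12
R: (1/4)·(-1) + (1/6)·(-4) + (1/3)·(-1) + (1/4)·1 = -1
Highest expected payoff is 7/6, from P.

P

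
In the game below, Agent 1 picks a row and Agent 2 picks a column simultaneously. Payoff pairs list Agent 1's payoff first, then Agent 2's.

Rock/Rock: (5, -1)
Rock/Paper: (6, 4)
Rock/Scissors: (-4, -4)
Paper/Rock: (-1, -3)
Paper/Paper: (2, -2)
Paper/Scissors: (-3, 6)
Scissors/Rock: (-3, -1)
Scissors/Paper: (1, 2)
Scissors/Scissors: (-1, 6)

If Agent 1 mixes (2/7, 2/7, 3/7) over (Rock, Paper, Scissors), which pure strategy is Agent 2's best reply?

Compute Agent 2's expected payoff from each pure strategy against the given mix.
Rock: (2/7)·(-1) + (2/7)·(-3) + (3/7)·(-1) = -11/7
Paper: (2/7)·4 + (2/7)·(-2) + (3/7)·2 = 10/7
Scissors: (2/7)·(-4) + (2/7)·6 + (3/7)·6 = 22/7
Highest expected payoff is 22/7, from Scissors.

Scissors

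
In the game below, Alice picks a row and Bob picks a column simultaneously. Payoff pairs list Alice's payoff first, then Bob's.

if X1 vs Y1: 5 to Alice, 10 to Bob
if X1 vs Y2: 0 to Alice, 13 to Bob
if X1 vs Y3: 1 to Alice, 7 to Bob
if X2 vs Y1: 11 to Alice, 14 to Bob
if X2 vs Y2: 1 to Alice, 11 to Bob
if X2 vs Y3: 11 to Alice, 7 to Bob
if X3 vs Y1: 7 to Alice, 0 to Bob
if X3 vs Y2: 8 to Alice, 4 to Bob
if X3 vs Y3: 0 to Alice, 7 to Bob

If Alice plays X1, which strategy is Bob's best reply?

Y2

With Alice fixed at X1, Bob's payoffs are: Y1 → 10, Y2 → 13, Y3 → 7.
The maximum is 13, achieved by Y2.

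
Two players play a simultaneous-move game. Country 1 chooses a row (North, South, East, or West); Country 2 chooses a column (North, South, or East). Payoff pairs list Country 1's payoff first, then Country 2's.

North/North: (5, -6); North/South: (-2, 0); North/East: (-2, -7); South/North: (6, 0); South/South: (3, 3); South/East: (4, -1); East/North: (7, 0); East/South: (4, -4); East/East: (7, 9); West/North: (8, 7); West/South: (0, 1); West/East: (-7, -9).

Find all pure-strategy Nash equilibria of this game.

A profile is a Nash equilibrium when each player is best-responding to the other.
Country 1's best responses — vs North: West (payoff 8); vs South: East (payoff 4); vs East: East (payoff 7).
Country 2's best responses — vs North: South (payoff 0); vs South: South (payoff 3); vs East: East (payoff 9); vs West: North (payoff 7).
Mutual best responses occur at (East, East) and (West, North); at each, neither player gains by switching.

(East, East) and (West, North)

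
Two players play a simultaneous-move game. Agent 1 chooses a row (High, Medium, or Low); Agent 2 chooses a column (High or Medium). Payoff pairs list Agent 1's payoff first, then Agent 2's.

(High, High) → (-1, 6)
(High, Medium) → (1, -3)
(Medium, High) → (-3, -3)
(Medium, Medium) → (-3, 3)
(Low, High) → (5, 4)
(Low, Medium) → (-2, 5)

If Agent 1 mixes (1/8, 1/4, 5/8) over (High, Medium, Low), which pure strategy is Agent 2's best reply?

Medium

Compute Agent 2's expected payoff from each pure strategy against the given mix.
High: (1/8)·6 + (1/4)·(-3) + (5/8)·4 = 5/2
Medium: (1/8)·(-3) + (1/4)·3 + (5/8)·5 = 7/2
Highest expected payoff is 7/2, from Medium.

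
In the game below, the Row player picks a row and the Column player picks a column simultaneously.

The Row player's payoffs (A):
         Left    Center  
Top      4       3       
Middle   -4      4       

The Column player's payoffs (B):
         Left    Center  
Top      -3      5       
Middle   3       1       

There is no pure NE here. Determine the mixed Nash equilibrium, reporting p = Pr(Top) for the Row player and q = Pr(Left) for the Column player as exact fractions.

Each player's mixing probability is pinned down by making the *other* player indifferent.
The Column player indifferent between Left and Center: p·(-3) + (1−p)·3 = p·5 + (1−p)·1 ⟹ 3 + (-6)p = 1 + 4p ⟹ p = 1/5.
The Row player indifferent between Top and Middle: q·4 + (1−q)·3 = q·(-4) + (1−q)·4 ⟹ 3 + 1q = 4 + (-8)q ⟹ q = 1/9.

p = 1/5, q = 1/9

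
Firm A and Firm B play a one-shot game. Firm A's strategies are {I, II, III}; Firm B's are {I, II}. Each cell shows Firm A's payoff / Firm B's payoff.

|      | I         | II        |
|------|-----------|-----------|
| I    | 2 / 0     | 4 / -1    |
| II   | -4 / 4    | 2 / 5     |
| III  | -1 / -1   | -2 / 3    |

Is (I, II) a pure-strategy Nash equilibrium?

Holding Firm B at II: Firm A gets 4 from I, versus 2 from II, -2 from III. No profitable deviation for Firm A.
Holding Firm A at I: Firm B gets -1 from II but could get 0 by switching to I. Firm B has a profitable deviation.

No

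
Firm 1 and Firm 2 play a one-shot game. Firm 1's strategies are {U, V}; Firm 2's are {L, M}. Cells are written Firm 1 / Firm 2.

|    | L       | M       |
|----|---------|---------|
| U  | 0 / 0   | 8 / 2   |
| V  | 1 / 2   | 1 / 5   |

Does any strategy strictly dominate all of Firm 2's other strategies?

Check whether one of Firm 2's strategies beats all alternatives regardless of what the opponent does.
M strictly dominates: vs U: 2 > 0; vs V: 5 > 2.

M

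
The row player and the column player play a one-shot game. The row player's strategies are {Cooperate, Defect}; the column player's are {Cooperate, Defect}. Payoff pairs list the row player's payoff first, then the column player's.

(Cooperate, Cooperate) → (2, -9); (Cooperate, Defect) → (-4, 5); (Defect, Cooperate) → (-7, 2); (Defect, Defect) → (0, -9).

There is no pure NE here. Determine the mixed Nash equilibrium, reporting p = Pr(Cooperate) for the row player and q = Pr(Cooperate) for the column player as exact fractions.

p = 11/25, q = 4/13

Each player's mixing probability is pinned down by making the *other* player indifferent.
The column player indifferent between Cooperate and Defect: p·(-9) + (1−p)·2 = p·5 + (1−p)·(-9) ⟹ 2 + (-11)p = (-9) + 14p ⟹ p = 11/25.
The row player indifferent between Cooperate and Defect: q·2 + (1−q)·(-4) = q·(-7) + (1−q)·0 ⟹ (-4) + 6q = 0 + (-7)q ⟹ q = 4/13.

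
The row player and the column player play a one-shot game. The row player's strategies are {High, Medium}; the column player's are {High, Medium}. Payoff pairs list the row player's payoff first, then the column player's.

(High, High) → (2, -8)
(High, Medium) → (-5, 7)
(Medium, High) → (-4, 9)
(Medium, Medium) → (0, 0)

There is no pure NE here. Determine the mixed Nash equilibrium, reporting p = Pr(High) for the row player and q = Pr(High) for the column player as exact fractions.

Each player's mixing probability is pinned down by making the *other* player indifferent.
The column player indifferent between High and Medium: p·(-8) + (1−p)·9 = p·7 + (1−p)·0 ⟹ 9 + (-17)p = 0 + 7p ⟹ p = 3/8.
The row player indifferent between High and Medium: q·2 + (1−q)·(-5) = q·(-4) + (1−q)·0 ⟹ (-5) + 7q = 0 + (-4)q ⟹ q = 5/11.

p = 3/8, q = 5/11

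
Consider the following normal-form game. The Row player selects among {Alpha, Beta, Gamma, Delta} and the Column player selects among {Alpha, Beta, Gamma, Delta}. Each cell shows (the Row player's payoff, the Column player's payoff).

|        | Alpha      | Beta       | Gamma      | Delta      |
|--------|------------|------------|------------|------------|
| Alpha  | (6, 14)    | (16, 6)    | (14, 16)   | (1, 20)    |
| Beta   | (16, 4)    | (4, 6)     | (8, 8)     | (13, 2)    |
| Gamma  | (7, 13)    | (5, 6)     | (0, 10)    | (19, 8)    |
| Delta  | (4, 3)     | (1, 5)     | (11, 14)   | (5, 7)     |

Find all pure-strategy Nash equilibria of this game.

None

A profile is a Nash equilibrium when each player is best-responding to the other.
The Row player's best responses — vs Alpha: Beta (payoff 16); vs Beta: Alpha (payoff 16); vs Gamma: Alpha (payoff 14); vs Delta: Gamma (payoff 19).
The Column player's best responses — vs Alpha: Delta (payoff 20); vs Beta: Gamma (payoff 8); vs Gamma: Alpha (payoff 13); vs Delta: Gamma (payoff 14).
No cell has both players best-responding. For instance, the Row player's best reply to Gamma is Alpha, but against Alpha the Column player prefers Delta over Gamma.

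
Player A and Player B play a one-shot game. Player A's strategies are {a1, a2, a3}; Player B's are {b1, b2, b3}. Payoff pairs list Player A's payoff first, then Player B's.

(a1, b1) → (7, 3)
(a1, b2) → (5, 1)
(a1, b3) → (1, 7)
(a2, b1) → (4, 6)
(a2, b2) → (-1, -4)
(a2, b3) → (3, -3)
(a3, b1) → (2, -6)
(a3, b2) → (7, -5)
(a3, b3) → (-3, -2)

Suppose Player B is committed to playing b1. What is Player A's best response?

With Player B fixed at b1, Player A's payoffs are: a1 → 7, a2 → 4, a3 → 2.
The maximum is 7, achieved by a1.

a1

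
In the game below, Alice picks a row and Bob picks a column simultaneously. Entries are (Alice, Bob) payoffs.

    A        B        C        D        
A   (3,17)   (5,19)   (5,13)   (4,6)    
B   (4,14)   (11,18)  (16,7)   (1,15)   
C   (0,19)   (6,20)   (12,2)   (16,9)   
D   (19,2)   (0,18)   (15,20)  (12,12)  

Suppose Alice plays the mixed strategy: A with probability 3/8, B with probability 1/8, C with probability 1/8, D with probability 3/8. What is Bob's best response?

Compute Bob's expected payoff from each pure strategy against the given mix.
A: (3/8)·17 + (1/8)·14 + (1/8)·19 + (3/8)·2 = 45/4
B: (3/8)·19 + (1/8)·18 + (1/8)·20 + (3/8)·18 = 149/8
C: (3/8)·13 + (1/8)·7 + (1/8)·2 + (3/8)·20 = 27/2
D: (3/8)·6 + (1/8)·15 + (1/8)·9 + (3/8)·12 = 39/4
Highest expected payoff is 149/8, from B.

B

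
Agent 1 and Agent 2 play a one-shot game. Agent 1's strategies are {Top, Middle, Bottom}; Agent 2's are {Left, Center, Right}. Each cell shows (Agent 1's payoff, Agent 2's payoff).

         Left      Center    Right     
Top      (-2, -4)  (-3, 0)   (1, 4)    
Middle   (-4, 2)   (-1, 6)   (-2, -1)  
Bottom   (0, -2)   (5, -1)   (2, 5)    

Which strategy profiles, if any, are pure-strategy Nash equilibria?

(Bottom, Right)

Find each player's best response to every opponent strategy; NE are the intersections.
Agent 1's best responses — vs Left: Bottom (payoff 0); vs Center: Bottom (payoff 5); vs Right: Bottom (payoff 2).
Agent 2's best responses — vs Top: Right (payoff 4); vs Middle: Center (payoff 6); vs Bottom: Right (payoff 5).
The only mutual best response is (Bottom, Right); neither player gains by switching there.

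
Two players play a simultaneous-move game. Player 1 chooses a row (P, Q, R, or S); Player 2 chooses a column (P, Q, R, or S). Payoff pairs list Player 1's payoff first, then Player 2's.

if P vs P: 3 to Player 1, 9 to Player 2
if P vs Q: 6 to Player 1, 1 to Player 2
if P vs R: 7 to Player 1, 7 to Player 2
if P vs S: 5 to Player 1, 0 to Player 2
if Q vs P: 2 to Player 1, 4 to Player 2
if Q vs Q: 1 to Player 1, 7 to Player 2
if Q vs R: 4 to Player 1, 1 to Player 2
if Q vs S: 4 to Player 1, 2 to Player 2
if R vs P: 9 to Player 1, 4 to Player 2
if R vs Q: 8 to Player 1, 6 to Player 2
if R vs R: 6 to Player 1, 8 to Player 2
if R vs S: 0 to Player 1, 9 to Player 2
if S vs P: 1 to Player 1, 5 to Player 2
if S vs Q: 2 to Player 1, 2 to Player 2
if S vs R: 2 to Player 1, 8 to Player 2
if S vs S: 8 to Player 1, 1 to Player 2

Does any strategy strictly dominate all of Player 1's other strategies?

A strategy is strictly dominant if it gives Player 1 a strictly higher payoff than every other strategy, against every choice by the opponent.
P is not dominant: against P, R gives 9 > 3.
Q is not dominant: against P, P gives 3 > 2.
R is not dominant: against R, P gives 7 > 6.
S is not dominant: against P, P gives 3 > 1.
No single strategy is best against every opponent action.

No strictly dominant strategy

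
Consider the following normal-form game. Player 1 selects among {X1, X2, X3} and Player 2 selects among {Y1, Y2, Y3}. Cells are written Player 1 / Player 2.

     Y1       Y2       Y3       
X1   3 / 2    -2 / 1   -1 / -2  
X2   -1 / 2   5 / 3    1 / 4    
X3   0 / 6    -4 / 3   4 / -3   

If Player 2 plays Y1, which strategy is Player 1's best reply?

With Player 2 fixed at Y1, Player 1's payoffs are: X1 → 3, X2 → -1, X3 → 0.
The maximum is 3, achieved by X1.

X1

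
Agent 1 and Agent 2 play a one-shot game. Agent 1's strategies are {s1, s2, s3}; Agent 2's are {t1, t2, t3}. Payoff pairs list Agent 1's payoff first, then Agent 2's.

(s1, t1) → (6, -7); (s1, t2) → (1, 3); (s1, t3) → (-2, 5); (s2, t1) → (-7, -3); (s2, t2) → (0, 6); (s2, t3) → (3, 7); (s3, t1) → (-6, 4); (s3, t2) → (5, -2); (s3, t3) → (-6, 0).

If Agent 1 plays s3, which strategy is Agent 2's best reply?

With Agent 1 fixed at s3, Agent 2's payoffs are: t1 → 4, t2 → -2, t3 → 0.
The maximum is 4, achieved by t1.

t1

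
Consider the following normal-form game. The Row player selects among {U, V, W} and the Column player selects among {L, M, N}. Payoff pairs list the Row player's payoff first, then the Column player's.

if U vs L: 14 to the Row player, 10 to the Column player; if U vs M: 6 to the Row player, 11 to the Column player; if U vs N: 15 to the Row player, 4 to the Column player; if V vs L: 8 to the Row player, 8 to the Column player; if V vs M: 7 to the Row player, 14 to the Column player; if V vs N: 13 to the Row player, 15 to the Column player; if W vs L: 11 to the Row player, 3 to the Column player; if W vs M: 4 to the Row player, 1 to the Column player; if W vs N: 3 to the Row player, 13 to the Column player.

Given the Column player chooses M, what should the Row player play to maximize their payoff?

With the Column player fixed at M, the Row player's payoffs are: U → 6, V → 7, W → 4.
The maximum is 7, achieved by V.

V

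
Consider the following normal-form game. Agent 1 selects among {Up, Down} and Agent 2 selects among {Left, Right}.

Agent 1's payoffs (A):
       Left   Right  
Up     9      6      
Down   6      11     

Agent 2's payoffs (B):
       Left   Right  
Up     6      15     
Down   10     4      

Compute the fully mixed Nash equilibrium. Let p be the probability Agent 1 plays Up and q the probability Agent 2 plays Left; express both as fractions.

In a mixed NE each player is indifferent between their pure strategies, so the opponent's mix sets the indifference.
Agent 2 indifferent between Left and Right: p·6 + (1−p)·10 = p·15 + (1−p)·4 ⟹ 10 + (-4)p = 4 + 11p ⟹ p = 2/5.
Agent 1 indifferent between Up and Down: q·9 + (1−q)·6 = q·6 + (1−q)·11 ⟹ 6 + 3q = 11 + (-5)q ⟹ q = 5/8.

p = 2/5, q = 5/8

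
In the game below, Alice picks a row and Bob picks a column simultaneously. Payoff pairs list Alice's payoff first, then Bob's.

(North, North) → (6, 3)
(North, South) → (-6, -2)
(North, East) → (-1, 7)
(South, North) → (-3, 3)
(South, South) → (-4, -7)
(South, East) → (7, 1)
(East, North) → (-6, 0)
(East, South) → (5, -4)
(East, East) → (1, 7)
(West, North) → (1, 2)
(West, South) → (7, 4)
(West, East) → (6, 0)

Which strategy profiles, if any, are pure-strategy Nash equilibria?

(West, South)

Find each player's best response to every opponent strategy; NE are the intersections.
Alice's best responses — vs North: North (payoff 6); vs South: West (payoff 7); vs East: South (payoff 7).
Bob's best responses — vs North: East (payoff 7); vs South: North (payoff 3); vs East: East (payoff 7); vs West: South (payoff 4).
The only mutual best response is (West, South); neither player gains by switching there.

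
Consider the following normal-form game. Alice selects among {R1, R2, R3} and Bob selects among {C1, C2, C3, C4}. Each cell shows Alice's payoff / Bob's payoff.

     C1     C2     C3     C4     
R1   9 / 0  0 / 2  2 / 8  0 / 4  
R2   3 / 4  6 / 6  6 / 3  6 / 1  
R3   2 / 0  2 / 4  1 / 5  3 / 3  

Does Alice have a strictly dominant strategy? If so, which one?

No strictly dominant strategy

Check whether one of Alice's strategies beats all alternatives regardless of what the opponent does.
R1 is not dominant: against C2, R2 gives 6 > 0.
R2 is not dominant: against C1, R1 gives 9 > 3.
R3 is not dominant: against C1, R1 gives 9 > 2.
No single strategy is best against every opponent action.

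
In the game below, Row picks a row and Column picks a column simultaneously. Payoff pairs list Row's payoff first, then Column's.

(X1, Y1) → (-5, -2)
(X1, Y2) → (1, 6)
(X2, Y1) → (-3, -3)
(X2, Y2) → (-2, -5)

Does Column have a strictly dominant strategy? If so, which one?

Check whether one of Column's strategies beats all alternatives regardless of what the opponent does.
Y1 is not dominant: against X1, Y2 gives 6 > -2.
Y2 is not dominant: against X2, Y1 gives -3 > -5.
No single strategy is best against every opponent action.

None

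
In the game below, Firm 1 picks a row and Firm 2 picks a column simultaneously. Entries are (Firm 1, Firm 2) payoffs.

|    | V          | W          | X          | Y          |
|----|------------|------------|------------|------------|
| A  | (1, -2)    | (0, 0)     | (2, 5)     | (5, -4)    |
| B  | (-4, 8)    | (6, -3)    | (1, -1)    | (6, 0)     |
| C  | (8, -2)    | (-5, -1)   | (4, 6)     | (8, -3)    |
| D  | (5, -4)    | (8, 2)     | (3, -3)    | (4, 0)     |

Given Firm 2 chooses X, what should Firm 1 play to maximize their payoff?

With Firm 2 fixed at X, Firm 1's payoffs are: A → 2, B → 1, C → 4, D → 3.
The maximum is 4, achieved by C.

C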